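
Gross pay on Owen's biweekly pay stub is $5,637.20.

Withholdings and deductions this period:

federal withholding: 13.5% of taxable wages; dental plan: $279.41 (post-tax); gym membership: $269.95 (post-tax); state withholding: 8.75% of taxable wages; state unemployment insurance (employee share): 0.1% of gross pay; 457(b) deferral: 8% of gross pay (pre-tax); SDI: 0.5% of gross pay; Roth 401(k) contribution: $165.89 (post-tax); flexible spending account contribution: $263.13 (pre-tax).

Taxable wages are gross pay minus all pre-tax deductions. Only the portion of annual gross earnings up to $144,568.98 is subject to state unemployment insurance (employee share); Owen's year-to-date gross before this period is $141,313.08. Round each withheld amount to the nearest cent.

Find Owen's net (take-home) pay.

$3,081.00

Flexible spending account contribution: $263.13
457(b) deferral: $5,637.20 × 0.08 = $450.98
Pre-tax total = $263.13 + $450.98 = $714.11
Taxable wages = $5,637.20 − $714.11 = $4,923.09
Federal withholding: $4,923.09 × 0.135 = $664.62
State withholding: $4,923.09 × 0.0875 = $430.77
State unemployment insurance (employee share): only $144,568.98 − $141,313.08 = $3,255.90 of this check is subject → $3,255.90 × 0.001 = $3.26
SDI: $5,637.20 × 0.005 = $28.19
Gym membership: $269.95
Roth 401(k) contribution: $165.89
Dental plan: $279.41
Total deductions = $263.13 + $450.98 + $664.62 + $430.77 + $3.26 + $28.19 + $269.95 + $165.89 + $279.41 = $2,556.20
Net pay = $5,637.20 − $2,556.20 = $3,081.00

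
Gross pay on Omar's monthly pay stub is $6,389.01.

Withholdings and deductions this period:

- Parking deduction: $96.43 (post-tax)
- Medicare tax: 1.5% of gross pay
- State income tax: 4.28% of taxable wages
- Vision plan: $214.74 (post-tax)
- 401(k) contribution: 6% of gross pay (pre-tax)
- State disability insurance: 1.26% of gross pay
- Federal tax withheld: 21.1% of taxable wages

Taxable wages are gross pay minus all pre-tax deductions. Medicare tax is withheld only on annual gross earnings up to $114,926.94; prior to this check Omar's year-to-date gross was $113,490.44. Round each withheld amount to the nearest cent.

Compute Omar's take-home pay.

401(k) contribution: $6,389.01 × 0.06 = $383.34
Taxable wages = $6,389.01 − $383.34 = $6,005.67
Federal tax withheld: $6,005.67 × 0.211 = $1,267.20
State income tax: $6,005.67 × 0.0428 = $257.04
Medicare tax: only $114,926.94 − $113,490.44 = $1,436.50 of this check is subject → $1,436.50 × 0.015 = $21.55
State disability insurance: $6,389.01 × 0.0126 = $80.50
Vision plan: $214.74
Parking deduction: $96.43
Total deductions = $383.34 + $1,267.20 + $257.04 + $21.55 + $80.50 + $214.74 + $96.43 = $2,320.80
Net pay = $6,389.01 − $2,320.80 = $4,068.21

$4,068.21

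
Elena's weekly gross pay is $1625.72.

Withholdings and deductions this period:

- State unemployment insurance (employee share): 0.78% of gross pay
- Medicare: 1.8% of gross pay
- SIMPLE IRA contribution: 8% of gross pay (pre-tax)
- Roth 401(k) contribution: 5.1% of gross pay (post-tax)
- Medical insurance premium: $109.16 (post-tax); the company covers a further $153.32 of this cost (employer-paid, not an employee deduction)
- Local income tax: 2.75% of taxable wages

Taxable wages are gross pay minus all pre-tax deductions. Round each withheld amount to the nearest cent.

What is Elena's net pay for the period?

$1220.52

SIMPLE IRA contribution: $1625.72 × 0.08 = $130.06
Taxable wages = $1625.72 − $130.06 = $1495.66
Local income tax: $1495.66 × 0.0275 = $41.13
Medicare: $1625.72 × 0.018 = $29.26
State unemployment insurance (employee share): $1625.72 × 0.0078 = $12.68
Roth 401(k) contribution: $1625.72 × 0.051 = $82.91
Medical insurance premium: $109.16
(Employer's $153.32 toward medical insurance premium is not withheld from the employee.)
Total deductions = $130.06 + $41.13 + $29.26 + $12.68 + $82.91 + $109.16 = $405.20
Net pay = $1625.72 − $405.20 = $1220.52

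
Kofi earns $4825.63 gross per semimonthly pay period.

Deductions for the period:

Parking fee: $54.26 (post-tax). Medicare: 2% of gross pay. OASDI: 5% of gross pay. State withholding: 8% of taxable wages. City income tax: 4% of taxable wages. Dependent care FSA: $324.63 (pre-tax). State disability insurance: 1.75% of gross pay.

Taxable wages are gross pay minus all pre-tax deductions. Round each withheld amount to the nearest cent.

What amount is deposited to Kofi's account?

Dependent care FSA: $324.63
Taxable wages = $4825.63 − $324.63 = $4501.00
City income tax: $4501.00 × 0.04 = $180.04
State withholding: $4501.00 × 0.08 = $360.08
State disability insurance: $4825.63 × 0.0175 = $84.45
Medicare: $4825.63 × 0.02 = $96.51
OASDI: $4825.63 × 0.05 = $241.28
Parking fee: $54.26
Total deductions = $324.63 + $180.04 + $360.08 + $84.45 + $96.51 + $241.28 + $54.26 = $1341.25
Net pay = $4825.63 − $1341.25 = $3484.38

$3484.38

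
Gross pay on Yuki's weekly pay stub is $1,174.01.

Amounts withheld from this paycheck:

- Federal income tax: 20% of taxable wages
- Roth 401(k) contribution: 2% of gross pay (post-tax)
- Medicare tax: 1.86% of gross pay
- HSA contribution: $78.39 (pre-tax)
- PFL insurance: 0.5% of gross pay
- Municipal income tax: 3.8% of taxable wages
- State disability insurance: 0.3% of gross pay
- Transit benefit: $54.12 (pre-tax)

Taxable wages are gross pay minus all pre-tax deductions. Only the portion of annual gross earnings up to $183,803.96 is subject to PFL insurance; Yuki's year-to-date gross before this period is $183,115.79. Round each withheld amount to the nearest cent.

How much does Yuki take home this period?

$741.34

HSA contribution: $78.39
Transit benefit: $54.12
Pre-tax total = $78.39 + $54.12 = $132.51
Taxable wages = $1,174.01 − $132.51 = $1,041.50
Municipal income tax: $1,041.50 × 0.038 = $39.58
Federal income tax: $1,041.50 × 0.2 = $208.30
State disability insurance: $1,174.01 × 0.003 = $3.52
Medicare tax: $1,174.01 × 0.0186 = $21.84
PFL insurance: only $183,803.96 − $183,115.79 = $688.17 of this check is subject → $688.17 × 0.005 = $3.44
Roth 401(k) contribution: $1,174.01 × 0.02 = $23.48
Total deductions = $78.39 + $54.12 + $39.58 + $208.30 + $3.52 + $21.84 + $3.44 + $23.48 = $432.67
Net pay = $1,174.01 − $432.67 = $741.34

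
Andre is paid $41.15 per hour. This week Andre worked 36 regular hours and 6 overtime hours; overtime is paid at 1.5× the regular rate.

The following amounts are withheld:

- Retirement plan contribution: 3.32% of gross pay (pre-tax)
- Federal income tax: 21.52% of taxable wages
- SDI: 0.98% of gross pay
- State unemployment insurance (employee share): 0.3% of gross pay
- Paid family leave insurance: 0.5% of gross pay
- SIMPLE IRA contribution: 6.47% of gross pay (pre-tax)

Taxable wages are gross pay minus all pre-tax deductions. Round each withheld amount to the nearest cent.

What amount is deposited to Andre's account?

Regular pay: 36 × $41.15 = $1,481.40
Overtime pay: 6 × $41.15 × 1.5 = $370.35
Gross pay = $1,481.40 + $370.35 = $1,851.75
Retirement plan contribution: $1,851.75 × 0.0332 = $61.48
SIMPLE IRA contribution: $1,851.75 × 0.0647 = $119.81
Pre-tax total = $61.48 + $119.81 = $181.29
Taxable wages = $1,851.75 − $181.29 = $1,670.46
Federal income tax: $1,670.46 × 0.2152 = $359.48
Paid family leave insurance: $1,851.75 × 0.005 = $9.26
State unemployment insurance (employee share): $1,851.75 × 0.003 = $5.56
SDI: $1,851.75 × 0.0098 = $18.15
Total deductions = $61.48 + $119.81 + $359.48 + $9.26 + $5.56 + $18.15 = $573.74
Net pay = $1,851.75 − $573.74 = $1,278.01

$1,278.01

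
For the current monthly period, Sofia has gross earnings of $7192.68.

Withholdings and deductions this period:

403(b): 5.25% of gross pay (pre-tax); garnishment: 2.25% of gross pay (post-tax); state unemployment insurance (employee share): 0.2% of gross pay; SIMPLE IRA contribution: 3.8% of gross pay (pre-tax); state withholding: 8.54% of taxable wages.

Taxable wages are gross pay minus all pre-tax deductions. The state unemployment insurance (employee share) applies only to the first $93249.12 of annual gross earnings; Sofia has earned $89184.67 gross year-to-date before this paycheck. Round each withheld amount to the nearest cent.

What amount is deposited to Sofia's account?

$5813.11

SIMPLE IRA contribution: $7192.68 × 0.038 = $273.32
403(b): $7192.68 × 0.0525 = $377.62
Pre-tax total = $273.32 + $377.62 = $650.94
Taxable wages = $7192.68 − $650.94 = $6541.74
State withholding: $6541.74 × 0.0854 = $558.66
State unemployment insurance (employee share): only $93249.12 − $89184.67 = $4064.45 of this check is subject → $4064.45 × 0.002 = $8.13
Garnishment: $7192.68 × 0.0225 = $161.84
Total deductions = $273.32 + $377.62 + $558.66 + $8.13 + $161.84 = $1379.57
Net pay = $7192.68 − $1379.57 = $5813.11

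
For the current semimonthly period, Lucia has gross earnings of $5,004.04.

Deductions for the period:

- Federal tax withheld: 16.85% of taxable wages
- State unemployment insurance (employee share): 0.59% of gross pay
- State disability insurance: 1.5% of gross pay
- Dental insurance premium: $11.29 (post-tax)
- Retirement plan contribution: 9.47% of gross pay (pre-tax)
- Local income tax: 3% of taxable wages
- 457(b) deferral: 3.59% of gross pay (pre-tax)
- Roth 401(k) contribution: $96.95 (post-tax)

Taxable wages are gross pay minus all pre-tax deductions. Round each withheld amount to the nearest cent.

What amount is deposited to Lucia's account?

$3,274.11

Retirement plan contribution: $5,004.04 × 0.0947 = $473.88
457(b) deferral: $5,004.04 × 0.0359 = $179.65
Pre-tax total = $473.88 + $179.65 = $653.53
Taxable wages = $5,004.04 − $653.53 = $4,350.51
Local income tax: $4,350.51 × 0.03 = $130.52
Federal tax withheld: $4,350.51 × 0.1685 = $733.06
State disability insurance: $5,004.04 × 0.015 = $75.06
State unemployment insurance (employee share): $5,004.04 × 0.0059 = $29.52
Roth 401(k) contribution: $96.95
Dental insurance premium: $11.29
Total deductions = $473.88 + $179.65 + $130.52 + $733.06 + $75.06 + $29.52 + $96.95 + $11.29 = $1,729.93
Net pay = $5,004.04 − $1,729.93 = $3,274.11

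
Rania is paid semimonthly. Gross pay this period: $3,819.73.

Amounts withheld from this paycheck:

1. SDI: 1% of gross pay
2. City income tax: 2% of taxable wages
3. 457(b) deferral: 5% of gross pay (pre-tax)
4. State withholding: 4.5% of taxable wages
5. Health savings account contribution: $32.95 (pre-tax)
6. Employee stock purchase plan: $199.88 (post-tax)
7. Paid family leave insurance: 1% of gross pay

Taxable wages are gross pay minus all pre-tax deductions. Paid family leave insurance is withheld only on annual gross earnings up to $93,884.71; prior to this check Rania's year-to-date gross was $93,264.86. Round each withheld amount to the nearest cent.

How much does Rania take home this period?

Health savings account contribution: $32.95
457(b) deferral: $3,819.73 × 0.05 = $190.99
Pre-tax total = $32.95 + $190.99 = $223.94
Taxable wages = $3,819.73 − $223.94 = $3,595.79
State withholding: $3,595.79 × 0.045 = $161.81
City income tax: $3,595.79 × 0.02 = $71.92
SDI: $3,819.73 × 0.01 = $38.20
Paid family leave insurance: only $93,884.71 − $93,264.86 = $619.85 of this check is subject → $619.85 × 0.01 = $6.20
Employee stock purchase plan: $199.88
Total deductions = $32.95 + $190.99 + $161.81 + $71.92 + $38.20 + $6.20 + $199.88 = $701.95
Net pay = $3,819.73 − $701.95 = $3,117.78

$3,117.78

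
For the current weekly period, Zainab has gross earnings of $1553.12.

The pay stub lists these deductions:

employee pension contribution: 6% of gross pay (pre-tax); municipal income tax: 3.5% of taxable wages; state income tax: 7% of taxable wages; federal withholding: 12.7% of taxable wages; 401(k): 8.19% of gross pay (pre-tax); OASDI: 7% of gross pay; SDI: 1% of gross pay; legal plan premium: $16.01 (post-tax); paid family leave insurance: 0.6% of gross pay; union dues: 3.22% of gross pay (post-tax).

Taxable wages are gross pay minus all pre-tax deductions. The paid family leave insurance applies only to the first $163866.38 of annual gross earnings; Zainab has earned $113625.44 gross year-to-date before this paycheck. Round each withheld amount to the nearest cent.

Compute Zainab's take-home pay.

Employee pension contribution: $1553.12 × 0.06 = $93.19
401(k): $1553.12 × 0.0819 = $127.20
Pre-tax total = $93.19 + $127.20 = $220.39
Taxable wages = $1553.12 − $220.39 = $1332.73
Municipal income tax: $1332.73 × 0.035 = $46.65
State income tax: $1332.73 × 0.07 = $93.29
Federal withholding: $1332.73 × 0.127 = $169.26
Paid family leave insurance: cap not yet reached, full $1553.12 is subject → $1553.12 × 0.006 = $9.32
SDI: $1553.12 × 0.01 = $15.53
OASDI: $1553.12 × 0.07 = $108.72
Legal plan premium: $16.01
Union dues: $1553.12 × 0.0322 = $50.01
Total deductions = $93.19 + $127.20 + $46.65 + $93.29 + $169.26 + $9.32 + $15.53 + $108.72 + $16.01 + $50.01 = $729.18
Net pay = $1553.12 − $729.18 = $823.94

$823.94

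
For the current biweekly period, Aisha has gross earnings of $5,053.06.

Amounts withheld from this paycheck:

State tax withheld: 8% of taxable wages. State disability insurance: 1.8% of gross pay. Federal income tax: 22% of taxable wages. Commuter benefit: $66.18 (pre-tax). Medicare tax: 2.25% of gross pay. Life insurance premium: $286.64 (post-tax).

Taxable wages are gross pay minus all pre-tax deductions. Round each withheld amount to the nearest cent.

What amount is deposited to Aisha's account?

Commuter benefit: $66.18
Taxable wages = $5,053.06 − $66.18 = $4,986.88
Federal income tax: $4,986.88 × 0.22 = $1,097.11
State tax withheld: $4,986.88 × 0.08 = $398.95
State disability insurance: $5,053.06 × 0.018 = $90.96
Medicare tax: $5,053.06 × 0.0225 = $113.69
Life insurance premium: $286.64
Total deductions = $66.18 + $1,097.11 + $398.95 + $90.96 + $113.69 + $286.64 = $2,053.53
Net pay = $5,053.06 − $2,053.53 = $2,999.53

$2,999.53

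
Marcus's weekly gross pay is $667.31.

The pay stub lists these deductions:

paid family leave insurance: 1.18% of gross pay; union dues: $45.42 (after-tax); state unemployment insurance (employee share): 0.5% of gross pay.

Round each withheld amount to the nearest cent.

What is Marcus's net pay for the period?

Paid family leave insurance: $667.31 × 0.0118 = $7.87
State unemployment insurance (employee share): $667.31 × 0.005 = $3.34
Union dues: $45.42
Total deductions = $7.87 + $3.34 + $45.42 = $56.63
Net pay = $667.31 − $56.63 = $610.68

$610.68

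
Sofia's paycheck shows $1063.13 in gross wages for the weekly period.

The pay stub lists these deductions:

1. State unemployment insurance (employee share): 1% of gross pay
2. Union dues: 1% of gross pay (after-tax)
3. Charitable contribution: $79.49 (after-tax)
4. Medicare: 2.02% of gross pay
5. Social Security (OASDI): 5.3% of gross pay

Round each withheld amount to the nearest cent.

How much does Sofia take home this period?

$884.55

Medicare: $1063.13 × 0.0202 = $21.48
Social Security (OASDI): $1063.13 × 0.053 = $56.35
State unemployment insurance (employee share): $1063.13 × 0.01 = $10.63
Union dues: $1063.13 × 0.01 = $10.63
Charitable contribution: $79.49
Total deductions = $21.48 + $56.35 + $10.63 + $10.63 + $79.49 = $178.58
Net pay = $1063.13 − $178.58 = $884.55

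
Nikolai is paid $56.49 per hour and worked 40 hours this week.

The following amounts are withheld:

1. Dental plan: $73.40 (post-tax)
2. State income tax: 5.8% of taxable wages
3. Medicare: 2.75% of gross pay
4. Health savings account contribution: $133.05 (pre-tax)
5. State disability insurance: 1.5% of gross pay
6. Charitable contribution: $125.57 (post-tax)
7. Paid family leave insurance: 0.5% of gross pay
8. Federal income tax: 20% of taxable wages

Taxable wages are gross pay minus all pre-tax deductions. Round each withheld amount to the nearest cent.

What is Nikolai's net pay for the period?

$1,271.60

Gross pay: 40 × $56.49 = $2,259.60
Health savings account contribution: $133.05
Taxable wages = $2,259.60 − $133.05 = $2,126.55
State income tax: $2,126.55 × 0.058 = $123.34
Federal income tax: $2,126.55 × 0.2 = $425.31
State disability insurance: $2,259.60 × 0.015 = $33.89
Medicare: $2,259.60 × 0.0275 = $62.14
Paid family leave insurance: $2,259.60 × 0.005 = $11.30
Dental plan: $73.40
Charitable contribution: $125.57
Total deductions = $133.05 + $123.34 + $425.31 + $33.89 + $62.14 + $11.30 + $73.40 + $125.57 = $988.00
Net pay = $2,259.60 − $988.00 = $1,271.60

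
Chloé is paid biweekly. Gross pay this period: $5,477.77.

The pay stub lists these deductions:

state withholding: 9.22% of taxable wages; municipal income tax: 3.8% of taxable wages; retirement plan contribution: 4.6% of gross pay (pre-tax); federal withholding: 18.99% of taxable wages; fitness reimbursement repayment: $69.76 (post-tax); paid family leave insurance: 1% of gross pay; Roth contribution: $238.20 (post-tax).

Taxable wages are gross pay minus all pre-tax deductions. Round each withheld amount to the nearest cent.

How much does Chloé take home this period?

Retirement plan contribution: $5,477.77 × 0.046 = $251.98
Taxable wages = $5,477.77 − $251.98 = $5,225.79
Municipal income tax: $5,225.79 × 0.038 = $198.58
State withholding: $5,225.79 × 0.0922 = $481.82
Federal withholding: $5,225.79 × 0.1899 = $992.38
Paid family leave insurance: $5,477.77 × 0.01 = $54.78
Roth contribution: $238.20
Fitness reimbursement repayment: $69.76
Total deductions = $251.98 + $198.58 + $481.82 + $992.38 + $54.78 + $238.20 + $69.76 = $2,287.50
Net pay = $5,477.77 − $2,287.50 = $3,190.27

$3,190.27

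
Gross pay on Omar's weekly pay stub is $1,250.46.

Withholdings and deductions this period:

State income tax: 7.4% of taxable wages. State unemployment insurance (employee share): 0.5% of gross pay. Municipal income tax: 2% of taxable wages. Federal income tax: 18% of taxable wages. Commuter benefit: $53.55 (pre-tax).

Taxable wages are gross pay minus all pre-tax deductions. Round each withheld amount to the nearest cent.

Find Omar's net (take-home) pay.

Commuter benefit: $53.55
Taxable wages = $1,250.46 − $53.55 = $1,196.91
Municipal income tax: $1,196.91 × 0.02 = $23.94
Federal income tax: $1,196.91 × 0.18 = $215.44
State income tax: $1,196.91 × 0.074 = $88.57
State unemployment insurance (employee share): $1,250.46 × 0.005 = $6.25
Total deductions = $53.55 + $23.94 + $215.44 + $88.57 + $6.25 = $387.75
Net pay = $1,250.46 − $387.75 = $862.71

$862.71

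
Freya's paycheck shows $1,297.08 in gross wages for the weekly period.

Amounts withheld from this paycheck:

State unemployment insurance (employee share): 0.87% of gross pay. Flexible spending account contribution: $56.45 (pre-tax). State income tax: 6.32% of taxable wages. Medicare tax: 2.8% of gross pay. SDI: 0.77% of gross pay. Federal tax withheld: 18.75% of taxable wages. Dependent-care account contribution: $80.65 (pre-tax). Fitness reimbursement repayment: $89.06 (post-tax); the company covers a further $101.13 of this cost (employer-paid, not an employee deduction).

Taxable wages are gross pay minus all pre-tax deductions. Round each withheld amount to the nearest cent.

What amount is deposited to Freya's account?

$722.52

Dependent-care account contribution: $80.65
Flexible spending account contribution: $56.45
Pre-tax total = $80.65 + $56.45 = $137.10
Taxable wages = $1,297.08 − $137.10 = $1,159.98
Federal tax withheld: $1,159.98 × 0.1875 = $217.50
State income tax: $1,159.98 × 0.0632 = $73.31
Medicare tax: $1,297.08 × 0.028 = $36.32
State unemployment insurance (employee share): $1,297.08 × 0.0087 = $11.28
SDI: $1,297.08 × 0.0077 = $9.99
Fitness reimbursement repayment: $89.06
(Employer's $101.13 toward fitness reimbursement repayment is not withheld from the employee.)
Total deductions = $80.65 + $56.45 + $217.50 + $73.31 + $36.32 + $11.28 + $9.99 + $89.06 = $574.56
Net pay = $1,297.08 − $574.56 = $722.52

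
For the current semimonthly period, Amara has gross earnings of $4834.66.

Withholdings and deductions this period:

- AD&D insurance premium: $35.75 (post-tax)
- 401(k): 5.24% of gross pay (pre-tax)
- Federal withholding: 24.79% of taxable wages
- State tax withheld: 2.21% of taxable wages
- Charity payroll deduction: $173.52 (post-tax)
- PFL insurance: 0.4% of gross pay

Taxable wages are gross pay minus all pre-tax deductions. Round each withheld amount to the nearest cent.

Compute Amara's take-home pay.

401(k): $4834.66 × 0.0524 = $253.34
Taxable wages = $4834.66 − $253.34 = $4581.32
Federal withholding: $4581.32 × 0.2479 = $1135.71
State tax withheld: $4581.32 × 0.0221 = $101.25
PFL insurance: $4834.66 × 0.004 = $19.34
Charity payroll deduction: $173.52
AD&D insurance premium: $35.75
Total deductions = $253.34 + $1135.71 + $101.25 + $19.34 + $173.52 + $35.75 = $1718.91
Net pay = $4834.66 − $1718.91 = $3115.75

$3115.75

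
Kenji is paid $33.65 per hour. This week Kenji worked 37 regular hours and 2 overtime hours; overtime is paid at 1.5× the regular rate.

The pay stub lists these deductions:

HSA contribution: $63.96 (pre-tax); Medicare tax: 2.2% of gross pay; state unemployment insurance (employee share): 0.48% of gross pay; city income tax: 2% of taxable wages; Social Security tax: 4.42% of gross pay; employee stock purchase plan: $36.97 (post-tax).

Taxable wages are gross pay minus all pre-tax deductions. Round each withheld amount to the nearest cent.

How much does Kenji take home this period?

$1,123.87

Regular pay: 37 × $33.65 = $1,245.05
Overtime pay: 2 × $33.65 × 1.5 = $100.95
Gross pay = $1,245.05 + $100.95 = $1,346.00
HSA contribution: $63.96
Taxable wages = $1,346.00 − $63.96 = $1,282.04
City income tax: $1,282.04 × 0.02 = $25.64
State unemployment insurance (employee share): $1,346.00 × 0.0048 = $6.46
Medicare tax: $1,346.00 × 0.022 = $29.61
Social Security tax: $1,346.00 × 0.0442 = $59.49
Employee stock purchase plan: $36.97
Total deductions = $63.96 + $25.64 + $6.46 + $29.61 + $59.49 + $36.97 = $222.13
Net pay = $1,346.00 − $222.13 = $1,123.87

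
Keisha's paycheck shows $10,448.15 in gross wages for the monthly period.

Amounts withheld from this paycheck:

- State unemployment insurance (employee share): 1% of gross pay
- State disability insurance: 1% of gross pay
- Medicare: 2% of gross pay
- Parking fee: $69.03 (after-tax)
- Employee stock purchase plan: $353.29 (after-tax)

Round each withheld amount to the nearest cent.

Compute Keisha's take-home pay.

$9,607.91

Medicare: $10,448.15 × 0.02 = $208.96
State disability insurance: $10,448.15 × 0.01 = $104.48
State unemployment insurance (employee share): $10,448.15 × 0.01 = $104.48
Employee stock purchase plan: $353.29
Parking fee: $69.03
Total deductions = $208.96 + $104.48 + $104.48 + $353.29 + $69.03 = $840.24
Net pay = $10,448.15 − $840.24 = $9,607.91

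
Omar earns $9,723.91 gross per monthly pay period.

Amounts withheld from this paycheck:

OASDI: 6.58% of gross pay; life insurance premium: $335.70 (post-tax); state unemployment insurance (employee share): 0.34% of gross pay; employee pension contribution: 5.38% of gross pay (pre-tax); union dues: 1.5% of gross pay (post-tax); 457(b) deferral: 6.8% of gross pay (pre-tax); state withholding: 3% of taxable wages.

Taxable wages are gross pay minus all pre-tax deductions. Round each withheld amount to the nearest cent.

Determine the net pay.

$7,128.89

Employee pension contribution: $9,723.91 × 0.0538 = $523.15
457(b) deferral: $9,723.91 × 0.068 = $661.23
Pre-tax total = $523.15 + $661.23 = $1,184.38
Taxable wages = $9,723.91 − $1,184.38 = $8,539.53
State withholding: $8,539.53 × 0.03 = $256.19
State unemployment insurance (employee share): $9,723.91 × 0.0034 = $33.06
OASDI: $9,723.91 × 0.0658 = $639.83
Life insurance premium: $335.70
Union dues: $9,723.91 × 0.015 = $145.86
Total deductions = $523.15 + $661.23 + $256.19 + $33.06 + $639.83 + $335.70 + $145.86 = $2,595.02
Net pay = $9,723.91 − $2,595.02 = $7,128.89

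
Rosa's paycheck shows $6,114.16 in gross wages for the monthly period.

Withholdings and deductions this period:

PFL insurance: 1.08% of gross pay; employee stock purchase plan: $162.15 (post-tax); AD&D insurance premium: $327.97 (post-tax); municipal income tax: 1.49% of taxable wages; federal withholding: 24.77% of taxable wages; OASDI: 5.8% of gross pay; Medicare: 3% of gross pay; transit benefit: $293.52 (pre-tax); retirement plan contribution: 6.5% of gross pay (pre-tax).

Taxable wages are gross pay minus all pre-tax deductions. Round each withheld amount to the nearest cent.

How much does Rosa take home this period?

Retirement plan contribution: $6,114.16 × 0.065 = $397.42
Transit benefit: $293.52
Pre-tax total = $397.42 + $293.52 = $690.94
Taxable wages = $6,114.16 − $690.94 = $5,423.22
Federal withholding: $5,423.22 × 0.2477 = $1,343.33
Municipal income tax: $5,423.22 × 0.0149 = $80.81
PFL insurance: $6,114.16 × 0.0108 = $66.03
OASDI: $6,114.16 × 0.058 = $354.62
Medicare: $6,114.16 × 0.03 = $183.42
AD&D insurance premium: $327.97
Employee stock purchase plan: $162.15
Total deductions = $397.42 + $293.52 + $1,343.33 + $80.81 + $66.03 + $354.62 + $183.42 + $327.97 + $162.15 = $3,209.27
Net pay = $6,114.16 − $3,209.27 = $2,904.89

$2,904.89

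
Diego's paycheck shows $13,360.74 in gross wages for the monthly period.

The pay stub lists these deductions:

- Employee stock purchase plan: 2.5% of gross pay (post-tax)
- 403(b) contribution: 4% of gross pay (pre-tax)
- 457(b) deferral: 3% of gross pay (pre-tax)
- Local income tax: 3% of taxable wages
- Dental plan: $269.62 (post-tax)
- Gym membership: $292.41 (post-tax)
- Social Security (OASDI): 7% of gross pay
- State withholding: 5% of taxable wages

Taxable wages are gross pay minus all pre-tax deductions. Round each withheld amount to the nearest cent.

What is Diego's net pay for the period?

$9,600.16

457(b) deferral: $13,360.74 × 0.03 = $400.82
403(b) contribution: $13,360.74 × 0.04 = $534.43
Pre-tax total = $400.82 + $534.43 = $935.25
Taxable wages = $13,360.74 − $935.25 = $12,425.49
Local income tax: $12,425.49 × 0.03 = $372.76
State withholding: $12,425.49 × 0.05 = $621.27
Social Security (OASDI): $13,360.74 × 0.07 = $935.25
Employee stock purchase plan: $13,360.74 × 0.025 = $334.02
Dental plan: $269.62
Gym membership: $292.41
Total deductions = $400.82 + $534.43 + $372.76 + $621.27 + $935.25 + $334.02 + $269.62 + $292.41 = $3,760.58
Net pay = $13,360.74 − $3,760.58 = $9,600.16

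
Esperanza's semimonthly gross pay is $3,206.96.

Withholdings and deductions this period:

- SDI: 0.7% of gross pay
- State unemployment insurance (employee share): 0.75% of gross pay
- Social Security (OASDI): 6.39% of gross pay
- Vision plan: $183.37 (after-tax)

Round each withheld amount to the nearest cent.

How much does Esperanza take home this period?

$2,772.17

SDI: $3,206.96 × 0.007 = $22.45
Social Security (OASDI): $3,206.96 × 0.0639 = $204.92
State unemployment insurance (employee share): $3,206.96 × 0.0075 = $24.05
Vision plan: $183.37
Total deductions = $22.45 + $204.92 + $24.05 + $183.37 = $434.79
Net pay = $3,206.96 − $434.79 = $2,772.17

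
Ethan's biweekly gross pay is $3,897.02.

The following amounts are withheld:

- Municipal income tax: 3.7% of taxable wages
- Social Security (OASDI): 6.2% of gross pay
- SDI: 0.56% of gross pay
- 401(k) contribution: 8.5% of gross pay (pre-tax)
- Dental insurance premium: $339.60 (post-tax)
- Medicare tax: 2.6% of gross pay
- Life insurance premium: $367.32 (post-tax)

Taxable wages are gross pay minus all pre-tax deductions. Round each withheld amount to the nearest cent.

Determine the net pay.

401(k) contribution: $3,897.02 × 0.085 = $331.25
Taxable wages = $3,897.02 − $331.25 = $3,565.77
Municipal income tax: $3,565.77 × 0.037 = $131.93
Social Security (OASDI): $3,897.02 × 0.062 = $241.62
Medicare tax: $3,897.02 × 0.026 = $101.32
SDI: $3,897.02 × 0.0056 = $21.82
Dental insurance premium: $339.60
Life insurance premium: $367.32
Total deductions = $331.25 + $131.93 + $241.62 + $101.32 + $21.82 + $339.60 + $367.32 = $1,534.86
Net pay = $3,897.02 − $1,534.86 = $2,362.16

$2,362.16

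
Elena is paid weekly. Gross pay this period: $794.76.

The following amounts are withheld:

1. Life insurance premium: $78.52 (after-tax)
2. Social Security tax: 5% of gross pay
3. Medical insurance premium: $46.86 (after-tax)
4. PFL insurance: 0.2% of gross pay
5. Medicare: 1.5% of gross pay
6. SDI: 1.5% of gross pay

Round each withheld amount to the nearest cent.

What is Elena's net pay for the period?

Social Security tax: $794.76 × 0.05 = $39.74
SDI: $794.76 × 0.015 = $11.92
Medicare: $794.76 × 0.015 = $11.92
PFL insurance: $794.76 × 0.002 = $1.59
Life insurance premium: $78.52
Medical insurance premium: $46.86
Total deductions = $39.74 + $11.92 + $11.92 + $1.59 + $78.52 + $46.86 = $190.55
Net pay = $794.76 − $190.55 = $604.21

$604.21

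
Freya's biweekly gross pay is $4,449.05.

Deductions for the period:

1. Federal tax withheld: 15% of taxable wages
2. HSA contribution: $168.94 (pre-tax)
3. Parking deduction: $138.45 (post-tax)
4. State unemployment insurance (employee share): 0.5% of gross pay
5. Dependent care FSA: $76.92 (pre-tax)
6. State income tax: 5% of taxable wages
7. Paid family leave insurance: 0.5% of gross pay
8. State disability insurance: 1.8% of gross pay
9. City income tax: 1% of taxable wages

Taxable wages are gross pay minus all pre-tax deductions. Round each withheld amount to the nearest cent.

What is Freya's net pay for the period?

$3,057.49

Dependent care FSA: $76.92
HSA contribution: $168.94
Pre-tax total = $76.92 + $168.94 = $245.86
Taxable wages = $4,449.05 − $245.86 = $4,203.19
Federal tax withheld: $4,203.19 × 0.15 = $630.48
State income tax: $4,203.19 × 0.05 = $210.16
City income tax: $4,203.19 × 0.01 = $42.03
State unemployment insurance (employee share): $4,449.05 × 0.005 = $22.25
Paid family leave insurance: $4,449.05 × 0.005 = $22.25
State disability insurance: $4,449.05 × 0.018 = $80.08
Parking deduction: $138.45
Total deductions = $76.92 + $168.94 + $630.48 + $210.16 + $42.03 + $22.25 + $22.25 + $80.08 + $138.45 = $1,391.56
Net pay = $4,449.05 − $1,391.56 = $3,057.49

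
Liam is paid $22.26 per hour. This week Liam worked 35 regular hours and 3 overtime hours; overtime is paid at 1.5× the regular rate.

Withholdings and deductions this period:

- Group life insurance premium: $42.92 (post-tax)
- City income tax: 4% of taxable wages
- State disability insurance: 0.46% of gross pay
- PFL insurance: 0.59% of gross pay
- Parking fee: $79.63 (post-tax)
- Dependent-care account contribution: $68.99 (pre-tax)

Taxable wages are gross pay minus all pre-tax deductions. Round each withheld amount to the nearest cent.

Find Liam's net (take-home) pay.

$646.09

Regular pay: 35 × $22.26 = $779.10
Overtime pay: 3 × $22.26 × 1.5 = $100.17
Gross pay = $779.10 + $100.17 = $879.27
Dependent-care account contribution: $68.99
Taxable wages = $879.27 − $68.99 = $810.28
City income tax: $810.28 × 0.04 = $32.41
PFL insurance: $879.27 × 0.0059 = $5.19
State disability insurance: $879.27 × 0.0046 = $4.04
Parking fee: $79.63
Group life insurance premium: $42.92
Total deductions = $68.99 + $32.41 + $5.19 + $4.04 + $79.63 + $42.92 = $233.18
Net pay = $879.27 − $233.18 = $646.09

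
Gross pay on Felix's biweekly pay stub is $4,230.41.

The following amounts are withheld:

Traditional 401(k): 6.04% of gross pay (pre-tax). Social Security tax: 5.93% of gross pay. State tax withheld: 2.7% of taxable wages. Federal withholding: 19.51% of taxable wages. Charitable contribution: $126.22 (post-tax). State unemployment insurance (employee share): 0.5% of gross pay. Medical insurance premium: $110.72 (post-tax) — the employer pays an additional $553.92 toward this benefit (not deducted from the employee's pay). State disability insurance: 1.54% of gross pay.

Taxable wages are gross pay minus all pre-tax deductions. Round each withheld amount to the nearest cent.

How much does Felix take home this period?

Traditional 401(k): $4,230.41 × 0.0604 = $255.52
Taxable wages = $4,230.41 − $255.52 = $3,974.89
Federal withholding: $3,974.89 × 0.1951 = $775.50
State tax withheld: $3,974.89 × 0.027 = $107.32
State disability insurance: $4,230.41 × 0.0154 = $65.15
Social Security tax: $4,230.41 × 0.0593 = $250.86
State unemployment insurance (employee share): $4,230.41 × 0.005 = $21.15
Charitable contribution: $126.22
Medical insurance premium: $110.72
(Employer's $553.92 toward medical insurance premium is not withheld from the employee.)
Total deductions = $255.52 + $775.50 + $107.32 + $65.15 + $250.86 + $21.15 + $126.22 + $110.72 = $1,712.44
Net pay = $4,230.41 − $1,712.44 = $2,517.97

$2,517.97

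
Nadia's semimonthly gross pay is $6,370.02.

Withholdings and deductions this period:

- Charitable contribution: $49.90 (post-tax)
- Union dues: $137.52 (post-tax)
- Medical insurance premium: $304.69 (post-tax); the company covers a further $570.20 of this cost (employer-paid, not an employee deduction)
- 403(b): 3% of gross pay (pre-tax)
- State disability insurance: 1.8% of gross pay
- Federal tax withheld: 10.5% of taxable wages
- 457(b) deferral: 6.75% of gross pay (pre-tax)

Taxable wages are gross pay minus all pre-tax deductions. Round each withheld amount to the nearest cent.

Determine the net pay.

$4,538.53

403(b): $6,370.02 × 0.03 = $191.10
457(b) deferral: $6,370.02 × 0.0675 = $429.98
Pre-tax total = $191.10 + $429.98 = $621.08
Taxable wages = $6,370.02 − $621.08 = $5,748.94
Federal tax withheld: $5,748.94 × 0.105 = $603.64
State disability insurance: $6,370.02 × 0.018 = $114.66
Charitable contribution: $49.90
Union dues: $137.52
Medical insurance premium: $304.69
(Employer's $570.20 toward medical insurance premium is not withheld from the employee.)
Total deductions = $191.10 + $429.98 + $603.64 + $114.66 + $49.90 + $137.52 + $304.69 = $1,831.49
Net pay = $6,370.02 − $1,831.49 = $4,538.53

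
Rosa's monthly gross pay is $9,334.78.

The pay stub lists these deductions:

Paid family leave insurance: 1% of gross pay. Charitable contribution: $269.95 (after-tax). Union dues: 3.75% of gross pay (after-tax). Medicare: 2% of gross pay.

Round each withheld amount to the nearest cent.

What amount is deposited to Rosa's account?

Paid family leave insurance: $9,334.78 × 0.01 = $93.35
Medicare: $9,334.78 × 0.02 = $186.70
Union dues: $9,334.78 × 0.0375 = $350.05
Charitable contribution: $269.95
Total deductions = $93.35 + $186.70 + $350.05 + $269.95 = $900.05
Net pay = $9,334.78 − $900.05 = $8,434.73

$8,434.73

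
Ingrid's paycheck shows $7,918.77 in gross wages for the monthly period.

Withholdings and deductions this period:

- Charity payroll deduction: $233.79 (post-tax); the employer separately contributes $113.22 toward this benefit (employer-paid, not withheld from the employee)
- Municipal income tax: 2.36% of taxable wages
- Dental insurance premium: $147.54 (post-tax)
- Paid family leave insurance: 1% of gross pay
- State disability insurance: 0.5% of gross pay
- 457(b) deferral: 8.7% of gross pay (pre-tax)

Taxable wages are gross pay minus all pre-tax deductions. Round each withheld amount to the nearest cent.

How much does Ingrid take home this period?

$6,559.11

457(b) deferral: $7,918.77 × 0.087 = $688.93
Taxable wages = $7,918.77 − $688.93 = $7,229.84
Municipal income tax: $7,229.84 × 0.0236 = $170.62
Paid family leave insurance: $7,918.77 × 0.01 = $79.19
State disability insurance: $7,918.77 × 0.005 = $39.59
Dental insurance premium: $147.54
Charity payroll deduction: $233.79
(Employer's $113.22 toward charity payroll deduction is not withheld from the employee.)
Total deductions = $688.93 + $170.62 + $79.19 + $39.59 + $147.54 + $233.79 = $1,359.66
Net pay = $7,918.77 − $1,359.66 = $6,559.11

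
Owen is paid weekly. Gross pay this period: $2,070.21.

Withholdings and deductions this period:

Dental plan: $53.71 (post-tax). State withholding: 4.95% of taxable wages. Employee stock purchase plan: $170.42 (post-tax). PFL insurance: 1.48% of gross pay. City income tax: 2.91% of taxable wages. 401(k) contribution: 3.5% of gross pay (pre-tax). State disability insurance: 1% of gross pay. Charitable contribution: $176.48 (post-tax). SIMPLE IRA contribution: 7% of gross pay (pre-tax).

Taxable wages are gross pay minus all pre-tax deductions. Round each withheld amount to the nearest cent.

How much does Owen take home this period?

SIMPLE IRA contribution: $2,070.21 × 0.07 = $144.91
401(k) contribution: $2,070.21 × 0.035 = $72.46
Pre-tax total = $144.91 + $72.46 = $217.37
Taxable wages = $2,070.21 − $217.37 = $1,852.84
City income tax: $1,852.84 × 0.0291 = $53.92
State withholding: $1,852.84 × 0.0495 = $91.72
State disability insurance: $2,070.21 × 0.01 = $20.70
PFL insurance: $2,070.21 × 0.0148 = $30.64
Charitable contribution: $176.48
Employee stock purchase plan: $170.42
Dental plan: $53.71
Total deductions = $144.91 + $72.46 + $53.92 + $91.72 + $20.70 + $30.64 + $176.48 + $170.42 + $53.71 = $814.96
Net pay = $2,070.21 − $814.96 = $1,255.25

$1,255.25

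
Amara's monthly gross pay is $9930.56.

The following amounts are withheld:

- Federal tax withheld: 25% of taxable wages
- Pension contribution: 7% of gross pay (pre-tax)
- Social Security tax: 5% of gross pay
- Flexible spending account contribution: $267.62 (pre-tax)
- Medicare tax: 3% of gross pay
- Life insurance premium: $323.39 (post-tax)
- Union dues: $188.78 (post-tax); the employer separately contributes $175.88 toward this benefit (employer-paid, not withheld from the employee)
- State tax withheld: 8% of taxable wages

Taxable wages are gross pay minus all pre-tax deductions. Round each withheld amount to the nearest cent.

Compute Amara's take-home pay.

Flexible spending account contribution: $267.62
Pension contribution: $9930.56 × 0.07 = $695.14
Pre-tax total = $267.62 + $695.14 = $962.76
Taxable wages = $9930.56 − $962.76 = $8967.80
Federal tax withheld: $8967.80 × 0.25 = $2241.95
State tax withheld: $8967.80 × 0.08 = $717.42
Medicare tax: $9930.56 × 0.03 = $297.92
Social Security tax: $9930.56 × 0.05 = $496.53
Life insurance premium: $323.39
Union dues: $188.78
(Employer's $175.88 toward union dues is not withheld from the employee.)
Total deductions = $267.62 + $695.14 + $2241.95 + $717.42 + $297.92 + $496.53 + $323.39 + $188.78 = $5228.75
Net pay = $9930.56 − $5228.75 = $4701.81

$4701.81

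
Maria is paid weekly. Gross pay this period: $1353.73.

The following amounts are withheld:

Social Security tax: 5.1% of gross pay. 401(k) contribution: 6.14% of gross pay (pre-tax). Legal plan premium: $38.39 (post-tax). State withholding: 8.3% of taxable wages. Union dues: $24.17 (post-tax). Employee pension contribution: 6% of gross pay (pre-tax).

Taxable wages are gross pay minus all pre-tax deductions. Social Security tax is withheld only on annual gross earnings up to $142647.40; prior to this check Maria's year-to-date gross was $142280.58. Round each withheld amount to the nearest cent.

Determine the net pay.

$1009.40

Employee pension contribution: $1353.73 × 0.06 = $81.22
401(k) contribution: $1353.73 × 0.0614 = $83.12
Pre-tax total = $81.22 + $83.12 = $164.34
Taxable wages = $1353.73 − $164.34 = $1189.39
State withholding: $1189.39 × 0.083 = $98.72
Social Security tax: only $142647.40 − $142280.58 = $366.82 of this check is subject → $366.82 × 0.051 = $18.71
Union dues: $24.17
Legal plan premium: $38.39
Total deductions = $81.22 + $83.12 + $98.72 + $18.71 + $24.17 + $38.39 = $344.33
Net pay = $1353.73 − $344.33 = $1009.40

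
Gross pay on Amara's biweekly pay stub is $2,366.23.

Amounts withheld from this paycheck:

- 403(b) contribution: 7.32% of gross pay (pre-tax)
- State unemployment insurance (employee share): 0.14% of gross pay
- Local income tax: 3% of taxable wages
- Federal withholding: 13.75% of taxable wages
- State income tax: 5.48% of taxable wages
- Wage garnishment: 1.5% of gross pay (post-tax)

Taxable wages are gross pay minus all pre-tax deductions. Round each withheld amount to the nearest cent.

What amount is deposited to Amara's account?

403(b) contribution: $2,366.23 × 0.0732 = $173.21
Taxable wages = $2,366.23 − $173.21 = $2,193.02
State income tax: $2,193.02 × 0.0548 = $120.18
Local income tax: $2,193.02 × 0.03 = $65.79
Federal withholding: $2,193.02 × 0.1375 = $301.54
State unemployment insurance (employee share): $2,366.23 × 0.0014 = $3.31
Wage garnishment: $2,366.23 × 0.015 = $35.49
Total deductions = $173.21 + $120.18 + $65.79 + $301.54 + $3.31 + $35.49 = $699.52
Net pay = $2,366.23 − $699.52 = $1,666.71

$1,666.71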